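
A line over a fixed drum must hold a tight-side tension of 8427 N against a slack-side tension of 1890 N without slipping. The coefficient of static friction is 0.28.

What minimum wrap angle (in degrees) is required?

β_min ≈ 306°

T₂/T₁ = e^{μβ} → β = ln(T₂/T₁)/μ.
β = ln(8427/1890)/0.28 = 1.495/0.28 = 5.339 rad.
In degrees: β = 5.339 × 180/π = 306°.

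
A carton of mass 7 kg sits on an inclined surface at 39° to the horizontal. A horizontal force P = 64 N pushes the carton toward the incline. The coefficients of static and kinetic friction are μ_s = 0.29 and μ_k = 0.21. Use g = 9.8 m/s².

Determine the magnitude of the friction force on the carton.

Normal direction: N = m g cos θ + P sin θ = 93.59 N.
Along the incline, the net driving force (taking up-slope positive) is P cos θ − m g sin θ = 49.74 − 43.17 = 6.566 N, so equilibrium requires friction f = -6.566 N (down-slope).
Maximum static friction: μ_s N = 0.29 × 93.59 = 27.14 N.
|f_req| = 6.566 ≤ 27.14 N → the carton is in equilibrium; friction equals the required value.

f ≈ 6.57 N (down the incline)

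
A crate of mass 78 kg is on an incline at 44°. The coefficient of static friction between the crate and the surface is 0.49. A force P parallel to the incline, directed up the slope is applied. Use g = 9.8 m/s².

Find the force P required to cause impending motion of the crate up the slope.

At impending motion up the slope, friction acts down-slope at its limit: f = μ_s N.
P is parallel to the surface, so N = m g cos θ = 550 N.
Along the incline: P = m g sin θ + μ_s N = 531 + 0.49×550 = 800 N.

P ≈ 800 N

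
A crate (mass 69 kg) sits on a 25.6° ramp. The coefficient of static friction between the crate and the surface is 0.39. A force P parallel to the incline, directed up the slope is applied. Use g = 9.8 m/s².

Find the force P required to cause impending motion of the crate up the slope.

P ≈ 530 N

At impending motion up the slope, friction acts down-slope at its limit: f = μ_s N.
P is parallel to the surface, so N = m g cos θ = 610 N.
Along the incline: P = m g sin θ + μ_s N = 292 + 0.39×610 = 530 N.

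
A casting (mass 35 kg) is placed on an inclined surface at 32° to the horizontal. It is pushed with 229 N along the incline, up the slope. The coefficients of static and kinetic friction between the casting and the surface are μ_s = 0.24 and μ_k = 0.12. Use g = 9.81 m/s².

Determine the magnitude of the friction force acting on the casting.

Perpendicular to the surface, N = m g cos θ = 35·9.81·cos 32° = 291.2 N.
For equilibrium along the incline the friction force must supply f = m g sin θ − P = 181.9 − 229 = -47.05 N (positive meaning up-slope).
The static-friction ceiling is μ_s N = 0.24 × 291.2 = 69.88 N.
Since |-47.05| ≤ 69.88 N, the casting remains in static equilibrium and friction takes exactly the required value.

f ≈ 47.1 N (down the incline)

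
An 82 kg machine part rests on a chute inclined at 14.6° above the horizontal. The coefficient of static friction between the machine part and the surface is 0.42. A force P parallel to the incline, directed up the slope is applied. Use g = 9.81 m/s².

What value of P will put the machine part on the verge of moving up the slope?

P ≈ 530 N

At impending motion up the slope, friction acts down-slope at its limit: f = μ_s N.
P is parallel to the surface, so N = m g cos θ = 778 N.
Along the incline: P = m g sin θ + μ_s N = 203 + 0.42×778 = 530 N.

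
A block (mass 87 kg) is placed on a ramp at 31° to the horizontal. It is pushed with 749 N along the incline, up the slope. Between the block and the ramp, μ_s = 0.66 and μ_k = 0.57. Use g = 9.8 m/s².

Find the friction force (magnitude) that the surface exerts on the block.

f ≈ 310 N (down the incline)

The normal reaction is N = m g cos θ = 730.8 N.
For equilibrium along the incline the friction force must supply f = m g sin θ − P = 439.1 − 749 = -309.9 N (positive meaning up-slope).
Static friction can supply at most μ_s N = 482.3 N.
Since |-309.9| ≤ 482.3 N, no slip — friction simply equals what equilibrium demands.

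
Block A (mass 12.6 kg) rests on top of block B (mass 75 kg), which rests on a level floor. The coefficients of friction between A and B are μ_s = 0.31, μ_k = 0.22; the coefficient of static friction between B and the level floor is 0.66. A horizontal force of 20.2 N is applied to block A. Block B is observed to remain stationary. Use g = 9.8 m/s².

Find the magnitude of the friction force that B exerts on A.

f ≈ 20.2 N

The normal force B exerts on A is simply A's weight, N₁ = 123.5 N.
Maximum static friction on A from B: μ_s N₁ = 0.31×123.5 = 38.28 N.
P = 20.2 N is within that limit, so A and B move together (both at rest); the A–B friction is simply f₁ = P = 20.2 N.
By Newton's third law B feels 20.2 N forward from A. With B stationary, the floor's static friction on B balances it: f₂ = 20.2 N (well within μ_s(m_A+m_B)g = 566.6 N).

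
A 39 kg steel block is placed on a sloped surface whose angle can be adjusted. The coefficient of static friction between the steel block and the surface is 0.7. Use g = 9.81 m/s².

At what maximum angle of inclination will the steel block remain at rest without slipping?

θ_max ≈ 35°

At the slip threshold, m g sin θ = μ_s · m g cos θ, so tan θ = μ_s.
θ_max = arctan(0.7) = 35°.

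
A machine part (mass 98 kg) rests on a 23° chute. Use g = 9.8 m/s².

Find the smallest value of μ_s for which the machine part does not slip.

μ_s,min ≈ 0.424

At the slip threshold m g sin θ = μ_s m g cos θ, so μ_s,min = tan θ.
μ_s,min = tan 23° = 0.424.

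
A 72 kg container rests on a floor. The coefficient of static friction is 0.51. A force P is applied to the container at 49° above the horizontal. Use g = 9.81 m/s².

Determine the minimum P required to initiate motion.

N = m g − P sin α (the pull lifts the container).
At impending slip, P cos α = μ_s N = μ_s (m g − P sin α).
Solving: P (cos α + μ_s sin α) = μ_s m g → P = 0.51×706/(cos 49° + 0.51 sin 49°) = 360/1.041 = 346 N.

P ≈ 346 N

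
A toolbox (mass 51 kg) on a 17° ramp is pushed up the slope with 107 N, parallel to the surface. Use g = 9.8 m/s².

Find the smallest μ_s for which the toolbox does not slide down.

μ_s,min ≈ 0.0819

N = m g cos θ = 478 N.
Friction must make up the shortfall along the incline: f = m g sin θ − P = 146.1 − 107 = 39.13 N.
At the threshold f = μ_s N, so μ_s,min = 39.13/478 = 0.0819.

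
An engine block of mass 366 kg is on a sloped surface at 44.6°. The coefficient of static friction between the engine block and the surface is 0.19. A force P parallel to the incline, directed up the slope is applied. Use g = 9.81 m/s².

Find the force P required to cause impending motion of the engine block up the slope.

At impending motion up the slope, friction acts down-slope at its limit: f = μ_s N.
P is parallel to the surface, so N = m g cos θ = 2560 N.
Along the incline: P = m g sin θ + μ_s N = 2520 + 0.19×2560 = 3010 N.

P ≈ 3010 N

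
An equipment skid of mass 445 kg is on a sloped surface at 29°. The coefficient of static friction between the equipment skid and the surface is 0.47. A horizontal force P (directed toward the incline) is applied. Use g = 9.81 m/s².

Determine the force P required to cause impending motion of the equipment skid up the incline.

P ≈ 6050 N

At impending motion up the slope, friction acts down-slope at its limit: f = μ_s N.
Perpendicular to the incline: N = m g cos θ + P sin θ.
Along the incline: P cos θ = m g sin θ + μ_s N = m g sin θ + μ_s (m g cos θ + P sin θ).
Solving, P (cos θ − μ_s sin θ) = m g (sin θ + μ_s cos θ), so P = 445×9.81×(sin 29° + 0.47 cos 29°)/(cos 29° − 0.47 sin 29°) = 4370×0.8959/0.6468 = 6050 N.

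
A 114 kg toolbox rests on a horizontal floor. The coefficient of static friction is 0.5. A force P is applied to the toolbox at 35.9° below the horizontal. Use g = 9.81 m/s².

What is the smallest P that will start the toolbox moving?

P ≈ 1080 N

N = m g + P sin α (the push presses the toolbox into the horizontal floor).
At impending slip, P cos α = μ_s N = μ_s (m g + P sin α).
Solving: P (cos α − μ_s sin α) = μ_s m g → P = 0.5×1120/(cos 35.9° − 0.5 sin 35.9°) = 559/0.5169 = 1080 N.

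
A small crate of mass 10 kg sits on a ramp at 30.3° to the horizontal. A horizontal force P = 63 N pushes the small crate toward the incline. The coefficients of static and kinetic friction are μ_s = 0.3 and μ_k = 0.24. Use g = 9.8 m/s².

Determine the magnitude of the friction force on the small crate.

The horizontal push has a component P sin θ into the surface, so N = m g cos θ + P sin θ = 84.61 + 31.79 = 116.4 N.
Parallel to the incline: P cos θ − m g sin θ = 54.39 − 49.44 = 4.95 N; the friction needed to balance this is 4.95 N acting down the slope.
The limit of static friction is μ_s N = 34.92 N.
Since 4.95 N is within the 34.92 N limit, the small crate stays put and friction is exactly 4.95 N.

f ≈ 4.95 N (down the incline)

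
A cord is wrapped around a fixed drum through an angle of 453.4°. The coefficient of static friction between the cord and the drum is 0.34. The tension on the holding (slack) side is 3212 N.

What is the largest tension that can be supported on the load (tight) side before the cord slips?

At impending slip the capstan equation gives T₂/T₁ = e^{μβ} with β in radians.
β = 453.4° × π/180 = 7.913 rad.
e^{μβ} = e^{0.34×7.913} = 14.74.
T₂ = T₁ · e^{μβ} = 3212 × 14.74 = 47300 N.

T_max ≈ 47300 N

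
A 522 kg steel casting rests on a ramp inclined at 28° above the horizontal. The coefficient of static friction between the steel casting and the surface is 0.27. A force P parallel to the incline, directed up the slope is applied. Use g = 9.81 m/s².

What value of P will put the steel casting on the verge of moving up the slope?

At impending motion up the slope, friction acts down-slope at its limit: f = μ_s N.
P is parallel to the surface, so N = m g cos θ = 4520 N.
Along the incline: P = m g sin θ + μ_s N = 2400 + 0.27×4520 = 3620 N.

P ≈ 3620 N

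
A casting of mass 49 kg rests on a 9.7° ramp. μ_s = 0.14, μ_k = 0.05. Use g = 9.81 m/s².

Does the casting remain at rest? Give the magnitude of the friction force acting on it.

f ≈ 23.7 N

N = m g cos θ = 474 N.
Down-slope weight component: m g sin θ = 81 N.
μ_s N = 66.3 N.
81 > 66.3 N, so it slides; kinetic friction f = μ_k N = 0.05×474 = 23.7 N.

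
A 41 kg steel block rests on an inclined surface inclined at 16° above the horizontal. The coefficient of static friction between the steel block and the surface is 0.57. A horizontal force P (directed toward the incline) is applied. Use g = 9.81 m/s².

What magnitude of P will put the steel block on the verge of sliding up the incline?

At impending motion up the slope, friction acts down-slope at its limit: f = μ_s N.
Perpendicular to the incline: N = m g cos θ + P sin θ.
Along the incline: P cos θ = m g sin θ + μ_s N = m g sin θ + μ_s (m g cos θ + P sin θ).
Solving, P (cos θ − μ_s sin θ) = m g (sin θ + μ_s cos θ), so P = 41×9.81×(sin 16° + 0.57 cos 16°)/(cos 16° − 0.57 sin 16°) = 402×0.8236/0.8041 = 412 N.

P ≈ 412 N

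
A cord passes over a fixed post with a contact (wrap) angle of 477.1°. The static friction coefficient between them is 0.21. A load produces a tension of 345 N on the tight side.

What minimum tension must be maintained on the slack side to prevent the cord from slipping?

Capstan equation at impending slip: T_tight/T_slack = e^{μβ}.
β = 477.1° = 8.327 rad; e^{μβ} = e^{0.21×8.327} = 5.747.
T_slack = T_tight / e^{μβ} = 345 / 5.747 = 60 N.

T_min ≈ 60 N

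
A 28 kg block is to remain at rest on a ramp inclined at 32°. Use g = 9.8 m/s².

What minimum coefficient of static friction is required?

μ_s,min ≈ 0.625

At the slip threshold m g sin θ = μ_s m g cos θ, so μ_s,min = tan θ.
μ_s,min = tan 32° = 0.625.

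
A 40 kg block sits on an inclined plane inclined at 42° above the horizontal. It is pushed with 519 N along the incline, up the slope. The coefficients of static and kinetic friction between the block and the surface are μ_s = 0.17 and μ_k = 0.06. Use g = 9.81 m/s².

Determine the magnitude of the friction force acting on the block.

Normal force: N = m g cos θ = 40 × 9.81 × cos 42° = 291.6 N.
Parallel to the incline, ΣF = 0 gives f = m g sin θ − P = 262.6 − 519 = -256.4 N (up-slope positive).
Static friction can supply at most μ_s N = 49.57 N.
Since |-256.4| > 49.57 N, static friction cannot hold it; the block slides up the incline and kinetic friction applies: f = μ_k N = 0.06 × 291.6 = 17.5 N.

f ≈ 17.5 N (down the incline)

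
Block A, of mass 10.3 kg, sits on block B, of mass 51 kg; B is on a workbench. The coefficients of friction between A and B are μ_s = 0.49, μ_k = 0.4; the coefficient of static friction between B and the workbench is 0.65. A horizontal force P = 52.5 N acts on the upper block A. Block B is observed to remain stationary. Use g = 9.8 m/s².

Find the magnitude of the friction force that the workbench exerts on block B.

f ≈ 40.4 N

The normal force B exerts on A is simply A's weight, N₁ = 100.9 N.
So the A–B interface can sustain at most μ_s N₁ = 49.46 N of static friction.
Since P = 52.5 N > 49.46 N, A slides on B; the A–B friction is kinetic: f₁ = μ_k N₁ = 0.4×100.9 = 40.4 N.
By Newton's third law B feels 40.4 N forward from A. With B stationary, the floor's static friction on B balances it: f₂ = 40.4 N (well within μ_s(m_A+m_B)g = 390.5 N).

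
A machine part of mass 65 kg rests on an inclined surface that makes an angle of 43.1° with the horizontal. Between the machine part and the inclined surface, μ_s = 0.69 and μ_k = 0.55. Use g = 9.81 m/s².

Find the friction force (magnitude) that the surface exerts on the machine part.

f ≈ 256 N (up the incline)

Normal force: N = m g cos θ = 65 × 9.81 × cos 43.1° = 465.6 N.
Along the slope the weight component is m g sin θ = 435.7 N; friction must supply exactly this, acting up-slope.
The static-friction ceiling is μ_s N = 0.69 × 465.6 = 321.3 N.
|435.7| exceeds 321.3 N, so the machine part slips down-slope; friction is kinetic, f = μ_k N = 0.55×465.6 = 256 N.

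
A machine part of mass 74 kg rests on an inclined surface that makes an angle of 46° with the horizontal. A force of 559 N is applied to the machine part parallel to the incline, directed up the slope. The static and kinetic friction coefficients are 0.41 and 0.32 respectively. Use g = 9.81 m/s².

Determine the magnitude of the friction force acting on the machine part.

f ≈ 36.8 N (down the incline)

The normal reaction is N = m g cos θ = 504.3 N.
Parallel to the incline, ΣF = 0 gives f = m g sin θ − P = 522.2 − 559 = -36.8 N (up-slope positive).
Maximum static friction available: μ_s N = 0.41 × 504.3 = 206.8 N.
Since |-36.8| ≤ 206.8 N, no slip — friction simply equals what equilibrium demands.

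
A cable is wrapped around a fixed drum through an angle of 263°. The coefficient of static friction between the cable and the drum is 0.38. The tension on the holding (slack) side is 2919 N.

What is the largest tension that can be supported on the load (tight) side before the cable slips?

T_max ≈ 16700 N

At impending slip the capstan equation gives T₂/T₁ = e^{μβ} with β in radians.
β = 263° × π/180 = 4.59 rad.
e^{μβ} = e^{0.38×4.59} = 5.722.
T₂ = T₁ · e^{μβ} = 2919 × 5.722 = 16700 N.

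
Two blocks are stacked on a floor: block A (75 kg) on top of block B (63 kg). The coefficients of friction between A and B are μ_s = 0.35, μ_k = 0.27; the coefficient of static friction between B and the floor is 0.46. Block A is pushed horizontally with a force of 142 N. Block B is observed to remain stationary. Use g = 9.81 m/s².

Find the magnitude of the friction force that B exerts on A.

Between the blocks, N₁ = m_A g = 735.8 N.
So the A–B interface can sustain at most μ_s N₁ = 257.5 N of static friction.
P = 142 N is within that limit, so A and B move together (both at rest); the A–B friction is simply f₁ = P = 142 N.
B experiences an equal 142 N forward from A (third law). B is in equilibrium, so the floor supplies f₂ = 142 N of static friction (limit μ_s(m_A+m_B)g = 622.7 N, not exceeded).

f ≈ 142 N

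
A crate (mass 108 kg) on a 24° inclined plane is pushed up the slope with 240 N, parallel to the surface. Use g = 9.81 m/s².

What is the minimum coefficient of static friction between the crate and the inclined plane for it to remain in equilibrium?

N = m g cos θ = 967.9 N.
Friction must make up the shortfall along the incline: f = m g sin θ − P = 430.9 − 240 = 190.9 N.
At the threshold f = μ_s N, so μ_s,min = 190.9/967.9 = 0.197.

μ_s,min ≈ 0.197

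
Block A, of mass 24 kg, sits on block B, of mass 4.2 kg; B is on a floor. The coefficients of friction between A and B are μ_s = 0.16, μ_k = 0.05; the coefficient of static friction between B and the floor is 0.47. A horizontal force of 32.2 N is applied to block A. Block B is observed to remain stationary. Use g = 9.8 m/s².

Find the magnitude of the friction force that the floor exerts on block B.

Normal force at the A–B interface: N₁ = m_A g = 235.2 N.
Maximum static friction on A from B: μ_s N₁ = 0.16×235.2 = 37.63 N.
P = 32.2 N is within that limit, so A and B move together (both at rest); the A–B friction is simply f₁ = P = 32.2 N.
B experiences an equal 32.2 N forward from A (third law). B is in equilibrium, so the floor supplies f₂ = 32.2 N of static friction (limit μ_s(m_A+m_B)g = 129.9 N, not exceeded).

f ≈ 32.2 N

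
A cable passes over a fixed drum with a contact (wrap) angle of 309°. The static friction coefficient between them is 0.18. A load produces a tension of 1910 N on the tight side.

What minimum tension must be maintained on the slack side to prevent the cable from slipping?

Capstan equation at impending slip: T_tight/T_slack = e^{μβ}.
β = 309° = 5.393 rad; e^{μβ} = e^{0.18×5.393} = 2.64.
T_slack = T_tight / e^{μβ} = 1910 / 2.64 = 724 N.

T_min ≈ 724 N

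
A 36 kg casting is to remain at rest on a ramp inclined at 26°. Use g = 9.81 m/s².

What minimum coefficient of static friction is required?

μ_s,min ≈ 0.488

At the slip threshold m g sin θ = μ_s m g cos θ, so μ_s,min = tan θ.
μ_s,min = tan 26° = 0.488.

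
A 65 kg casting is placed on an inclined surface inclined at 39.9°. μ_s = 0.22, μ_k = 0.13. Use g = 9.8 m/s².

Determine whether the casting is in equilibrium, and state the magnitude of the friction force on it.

f ≈ 63.5 N

N = m g cos θ = 489 N.
Down-slope weight component: m g sin θ = 409 N.
μ_s N = 108 N.
409 > 108 N, so it slides; kinetic friction f = μ_k N = 0.13×489 = 63.5 N.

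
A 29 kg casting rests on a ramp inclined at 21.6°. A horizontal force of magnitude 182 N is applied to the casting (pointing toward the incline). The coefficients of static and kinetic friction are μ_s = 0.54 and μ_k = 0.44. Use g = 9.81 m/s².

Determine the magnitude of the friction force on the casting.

The horizontal push has a component P sin θ into the surface, so N = m g cos θ + P sin θ = 264.5 + 67 = 331.5 N.
Along the incline, the net driving force (taking up-slope positive) is P cos θ − m g sin θ = 169.2 − 104.7 = 64.49 N, so equilibrium requires friction f = -64.49 N (down-slope).
Maximum static friction: μ_s N = 0.54 × 331.5 = 179 N.
Since 64.49 N is within the 179 N limit, the casting stays put and friction is exactly 64.5 N.

f ≈ 64.5 N (down the incline)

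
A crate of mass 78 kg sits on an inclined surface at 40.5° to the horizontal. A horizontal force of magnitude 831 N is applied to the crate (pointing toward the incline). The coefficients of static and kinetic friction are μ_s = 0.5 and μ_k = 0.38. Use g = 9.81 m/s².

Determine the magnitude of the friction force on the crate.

Resolve perpendicular to the incline: N = m g cos θ + P sin θ = 78×9.81×cos 40.5° + 831×sin 40.5° = 1122 N.
Along the incline, the net driving force (taking up-slope positive) is P cos θ − m g sin θ = 631.9 − 496.9 = 135 N, so equilibrium requires friction f = -135 N (down-slope).
The limit of static friction is μ_s N = 560.8 N.
Since 135 N is within the 560.8 N limit, the crate stays put and friction is exactly 135 N.

f ≈ 135 N (down the incline)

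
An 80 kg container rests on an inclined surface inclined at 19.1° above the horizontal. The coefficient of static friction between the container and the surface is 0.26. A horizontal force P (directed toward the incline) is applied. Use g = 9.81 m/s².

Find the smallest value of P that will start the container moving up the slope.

P ≈ 523 N

At impending motion up the slope, friction acts down-slope at its limit: f = μ_s N.
Perpendicular to the incline: N = m g cos θ + P sin θ.
Along the incline: P cos θ = m g sin θ + μ_s N = m g sin θ + μ_s (m g cos θ + P sin θ).
Solving, P (cos θ − μ_s sin θ) = m g (sin θ + μ_s cos θ), so P = 80×9.81×(sin 19.1° + 0.26 cos 19.1°)/(cos 19.1° − 0.26 sin 19.1°) = 785×0.5729/0.8599 = 523 N.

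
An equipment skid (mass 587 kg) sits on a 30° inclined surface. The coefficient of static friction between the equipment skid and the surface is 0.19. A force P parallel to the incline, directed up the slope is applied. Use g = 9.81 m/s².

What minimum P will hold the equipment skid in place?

The equipment skid tends to slide down (tan θ > μ_s), so at the point of impending slip friction acts up-slope at its limit: f = μ_s N.
P is parallel to the surface, so N = m g cos θ = 4990 N.
Along the incline: P + μ_s N = m g sin θ, so P = 2880 − 0.19×4990 = 1930 N.

P_min ≈ 1930 N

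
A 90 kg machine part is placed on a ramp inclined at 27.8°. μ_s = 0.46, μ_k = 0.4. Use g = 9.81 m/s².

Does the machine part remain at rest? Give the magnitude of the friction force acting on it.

N = m g cos θ = 781 N.
Down-slope weight component: m g sin θ = 412 N.
μ_s N = 359 N.
412 > 359 N, so it slides; kinetic friction f = μ_k N = 0.4×781 = 312 N.

f ≈ 312 N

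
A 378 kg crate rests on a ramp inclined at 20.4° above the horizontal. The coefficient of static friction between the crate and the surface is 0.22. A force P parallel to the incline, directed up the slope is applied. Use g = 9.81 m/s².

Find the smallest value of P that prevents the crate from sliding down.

P_min ≈ 528 N

The crate tends to slide down (tan θ > μ_s), so at the point of impending slip friction acts up-slope at its limit: f = μ_s N.
P is parallel to the surface, so N = m g cos θ = 3480 N.
Along the incline: P + μ_s N = m g sin θ, so P = 1290 − 0.22×3480 = 528 N.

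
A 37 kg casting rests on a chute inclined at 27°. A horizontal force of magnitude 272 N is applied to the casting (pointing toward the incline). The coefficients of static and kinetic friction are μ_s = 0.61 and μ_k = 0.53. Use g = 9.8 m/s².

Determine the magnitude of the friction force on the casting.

The horizontal push has a component P sin θ into the surface, so N = m g cos θ + P sin θ = 323.1 + 123.5 = 446.6 N.
Along the incline, the net driving force (taking up-slope positive) is P cos θ − m g sin θ = 242.4 − 164.6 = 77.74 N, so equilibrium requires friction f = -77.74 N (down-slope).
Maximum static friction: μ_s N = 0.61 × 446.6 = 272.4 N.
Since 77.74 N is within the 272.4 N limit, the casting stays put and friction is exactly 77.7 N.

f ≈ 77.7 N (down the incline)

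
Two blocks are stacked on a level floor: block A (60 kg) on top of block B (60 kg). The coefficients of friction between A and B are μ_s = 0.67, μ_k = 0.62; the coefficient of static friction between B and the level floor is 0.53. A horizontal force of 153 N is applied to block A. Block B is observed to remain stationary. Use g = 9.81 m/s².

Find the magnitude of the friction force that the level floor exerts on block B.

f ≈ 153 N

The normal force B exerts on A is simply A's weight, N₁ = 588.6 N.
So the A–B interface can sustain at most μ_s N₁ = 394.4 N of static friction.
P = 153 N is within that limit, so A and B move together (both at rest); the A–B friction is simply f₁ = P = 153 N.
By Newton's third law B feels 153 N forward from A. With B stationary, the floor's static friction on B balances it: f₂ = 153 N (well within μ_s(m_A+m_B)g = 623.9 N).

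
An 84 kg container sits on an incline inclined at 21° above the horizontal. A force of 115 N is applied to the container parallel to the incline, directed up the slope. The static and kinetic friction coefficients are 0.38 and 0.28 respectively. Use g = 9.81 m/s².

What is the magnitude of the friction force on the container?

Normal force: N = m g cos θ = 84 × 9.81 × cos 21° = 769.3 N.
For equilibrium along the incline the friction force must supply f = m g sin θ − P = 295.3 − 115 = 180.3 N (positive meaning up-slope).
The static-friction ceiling is μ_s N = 0.38 × 769.3 = 292.3 N.
Since |180.3| ≤ 292.3 N, the container remains in static equilibrium and friction takes exactly the required value.

f ≈ 180 N (up the incline)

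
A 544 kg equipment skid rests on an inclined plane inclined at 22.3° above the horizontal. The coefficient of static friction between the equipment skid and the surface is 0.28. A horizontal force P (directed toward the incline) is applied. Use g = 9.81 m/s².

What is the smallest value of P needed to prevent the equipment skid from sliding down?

P_min ≈ 623 N

The equipment skid tends to slide down (tan θ > μ_s), so at the point of impending slip friction acts up-slope at its limit: f = μ_s N.
Perpendicular to the incline: N = m g cos θ + P sin θ.
Along the incline: P cos θ + μ_s N = m g sin θ, i.e. P cos θ + μ_s (m g cos θ + P sin θ) = m g sin θ.
Solving, P (cos θ + μ_s sin θ) = m g (sin θ − μ_s cos θ), so P = 5340×0.1204/1.031 = 623 N.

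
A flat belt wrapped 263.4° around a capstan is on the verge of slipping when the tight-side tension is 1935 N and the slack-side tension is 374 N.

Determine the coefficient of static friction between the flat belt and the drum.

μ ≈ 0.358

T₂/T₁ = e^{μβ} → μ = ln(T₂/T₁)/β.
β = 263.4° = 4.597 rad.
μ = ln(1935/374)/4.597 = ln(5.174)/4.597 = 0.358.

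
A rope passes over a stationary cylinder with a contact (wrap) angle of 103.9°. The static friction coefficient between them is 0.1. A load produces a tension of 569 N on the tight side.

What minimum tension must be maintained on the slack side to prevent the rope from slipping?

T_min ≈ 475 N

Capstan equation at impending slip: T_tight/T_slack = e^{μβ}.
β = 103.9° = 1.813 rad; e^{μβ} = e^{0.1×1.813} = 1.199.
T_slack = T_tight / e^{μβ} = 569 / 1.199 = 475 N.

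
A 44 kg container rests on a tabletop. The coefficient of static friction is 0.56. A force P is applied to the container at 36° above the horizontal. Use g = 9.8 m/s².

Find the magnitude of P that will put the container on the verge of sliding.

N = m g − P sin α (the pull lifts the container).
At impending slip, P cos α = μ_s N = μ_s (m g − P sin α).
Solving: P (cos α + μ_s sin α) = μ_s m g → P = 0.56×431/(cos 36° + 0.56 sin 36°) = 241/1.138 = 212 N.

P ≈ 212 N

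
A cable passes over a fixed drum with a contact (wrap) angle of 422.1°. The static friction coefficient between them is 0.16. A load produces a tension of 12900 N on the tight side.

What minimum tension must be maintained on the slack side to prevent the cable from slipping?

Capstan equation at impending slip: T_tight/T_slack = e^{μβ}.
β = 422.1° = 7.367 rad; e^{μβ} = e^{0.16×7.367} = 3.25.
T_slack = T_tight / e^{μβ} = 12900 / 3.25 = 3970 N.

T_min ≈ 3970 N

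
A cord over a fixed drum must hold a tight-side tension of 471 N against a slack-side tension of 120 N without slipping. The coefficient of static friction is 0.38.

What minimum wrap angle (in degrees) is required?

T₂/T₁ = e^{μβ} → β = ln(T₂/T₁)/μ.
β = ln(471/120)/0.38 = 1.367/0.38 = 3.598 rad.
In degrees: β = 3.598 × 180/π = 206°.

β_min ≈ 206°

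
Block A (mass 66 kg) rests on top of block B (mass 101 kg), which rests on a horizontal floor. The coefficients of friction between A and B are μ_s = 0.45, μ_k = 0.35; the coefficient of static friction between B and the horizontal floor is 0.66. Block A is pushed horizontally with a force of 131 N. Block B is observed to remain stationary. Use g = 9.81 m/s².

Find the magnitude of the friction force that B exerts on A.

The normal force B exerts on A is simply A's weight, N₁ = 647.5 N.
Maximum static friction on A from B: μ_s N₁ = 0.45×647.5 = 291.4 N.
Since P = 131 N ≤ 291.4 N, A does not slip on B; friction on A equals P = 131 N.
B experiences an equal 131 N forward from A (third law). B is in equilibrium, so the floor supplies f₂ = 131 N of static friction (limit μ_s(m_A+m_B)g = 1081 N, not exceeded).

f ≈ 131 N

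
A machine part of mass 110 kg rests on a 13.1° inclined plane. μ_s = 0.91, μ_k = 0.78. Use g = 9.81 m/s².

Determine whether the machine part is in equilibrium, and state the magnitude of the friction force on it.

f ≈ 245 N

N = m g cos θ = 1050 N.
Down-slope weight component: m g sin θ = 245 N.
μ_s N = 956 N.
245 ≤ 956 N, so it stays put; friction = 245 N.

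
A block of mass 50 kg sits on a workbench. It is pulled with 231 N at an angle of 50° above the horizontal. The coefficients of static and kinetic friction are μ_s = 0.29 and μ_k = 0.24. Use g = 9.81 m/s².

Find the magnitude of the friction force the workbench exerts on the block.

f ≈ 75.3 N

N = m g − P sin α = 490.5 − 231×sin 50° = 313.5 N.
Horizontally, friction must balance P cos α = 148.5 N.
The static-friction limit is μ_s N = 90.93 N.
The required friction exceeds μ_s N, so the block moves and f = μ_k N = 75.3 N.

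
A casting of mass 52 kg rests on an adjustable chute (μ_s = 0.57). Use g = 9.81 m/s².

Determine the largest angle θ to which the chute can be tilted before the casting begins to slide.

θ_max ≈ 29.7°

At the slip threshold, m g sin θ = μ_s · m g cos θ, so tan θ = μ_s.
θ_max = arctan(0.57) = 29.7°.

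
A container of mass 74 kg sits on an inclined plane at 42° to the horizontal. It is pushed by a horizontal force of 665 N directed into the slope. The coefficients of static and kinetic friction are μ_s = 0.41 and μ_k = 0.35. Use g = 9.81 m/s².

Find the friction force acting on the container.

f ≈ 8.44 N (down the incline)

Resolve perpendicular to the incline: N = m g cos θ + P sin θ = 74×9.81×cos 42° + 665×sin 42° = 984.5 N.
Along the incline, the net driving force (taking up-slope positive) is P cos θ − m g sin θ = 494.2 − 485.7 = 8.443 N, so equilibrium requires friction f = -8.443 N (down-slope).
The limit of static friction is μ_s N = 403.6 N.
|f_req| = 8.443 ≤ 403.6 N → the container is in equilibrium; friction equals the required value.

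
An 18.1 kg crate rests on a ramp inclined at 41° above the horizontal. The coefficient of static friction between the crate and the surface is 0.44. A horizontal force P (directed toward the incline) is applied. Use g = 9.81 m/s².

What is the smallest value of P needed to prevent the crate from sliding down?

P_min ≈ 55.1 N

The crate tends to slide down (tan θ > μ_s), so at the point of impending slip friction acts up-slope at its limit: f = μ_s N.
Perpendicular to the incline: N = m g cos θ + P sin θ.
Along the incline: P cos θ + μ_s N = m g sin θ, i.e. P cos θ + μ_s (m g cos θ + P sin θ) = m g sin θ.
Solving, P (cos θ + μ_s sin θ) = m g (sin θ − μ_s cos θ), so P = 178×0.324/1.043 = 55.1 N.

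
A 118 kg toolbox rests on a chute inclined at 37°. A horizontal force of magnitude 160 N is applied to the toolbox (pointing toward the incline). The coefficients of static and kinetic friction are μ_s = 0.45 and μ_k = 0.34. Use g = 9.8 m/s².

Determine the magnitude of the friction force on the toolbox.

f ≈ 347 N (up the incline)

The horizontal push has a component P sin θ into the surface, so N = m g cos θ + P sin θ = 923.5 + 96.29 = 1020 N.
Parallel to the incline: P cos θ − m g sin θ = 127.8 − 695.9 = -568.2 N; the friction needed to balance this is 568.2 N acting up the slope.
Maximum static friction: μ_s N = 0.45 × 1020 = 458.9 N.
The required 568.2 N exceeds the static limit, so the toolbox slides down-slope and f = μ_k N = 0.34×1020 = 347 N.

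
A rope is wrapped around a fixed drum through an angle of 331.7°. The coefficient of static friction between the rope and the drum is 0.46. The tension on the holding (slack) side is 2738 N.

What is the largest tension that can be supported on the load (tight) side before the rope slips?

At impending slip the capstan equation gives T₂/T₁ = e^{μβ} with β in radians.
β = 331.7° × π/180 = 5.789 rad.
e^{μβ} = e^{0.46×5.789} = 14.34.
T₂ = T₁ · e^{μβ} = 2738 × 14.34 = 39300 N.

T_max ≈ 39300 N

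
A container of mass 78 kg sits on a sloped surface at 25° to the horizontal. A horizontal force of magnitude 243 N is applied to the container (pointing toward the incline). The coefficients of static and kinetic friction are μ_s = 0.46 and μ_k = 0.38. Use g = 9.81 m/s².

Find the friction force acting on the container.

f ≈ 103 N (up the incline)

Resolve perpendicular to the incline: N = m g cos θ + P sin θ = 78×9.81×cos 25° + 243×sin 25° = 796.2 N.
Along the incline, the net driving force (taking up-slope positive) is P cos θ − m g sin θ = 220.2 − 323.4 = -103.1 N, so equilibrium requires friction f = 103.1 N (up-slope).
Maximum static friction: μ_s N = 0.46 × 796.2 = 366.2 N.
|f_req| = 103.1 ≤ 366.2 N → the container is in equilibrium; friction equals the required value.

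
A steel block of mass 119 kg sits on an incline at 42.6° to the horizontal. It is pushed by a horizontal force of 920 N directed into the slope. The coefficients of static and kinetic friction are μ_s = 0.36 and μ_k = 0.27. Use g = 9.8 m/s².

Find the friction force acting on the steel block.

f ≈ 112 N (up the incline)

Resolve perpendicular to the incline: N = m g cos θ + P sin θ = 119×9.8×cos 42.6° + 920×sin 42.6° = 1481 N.
Parallel to the incline: P cos θ − m g sin θ = 677.2 − 789.4 = -112.2 N; the friction needed to balance this is 112.2 N acting up the slope.
Maximum static friction: μ_s N = 0.36 × 1481 = 533.2 N.
Since 112.2 N is within the 533.2 N limit, the steel block stays put and friction is exactly 112 N.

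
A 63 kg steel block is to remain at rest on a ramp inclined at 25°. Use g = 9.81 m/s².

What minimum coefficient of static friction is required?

At the slip threshold m g sin θ = μ_s m g cos θ, so μ_s,min = tan θ.
μ_s,min = tan 25° = 0.466.

μ_s,min ≈ 0.466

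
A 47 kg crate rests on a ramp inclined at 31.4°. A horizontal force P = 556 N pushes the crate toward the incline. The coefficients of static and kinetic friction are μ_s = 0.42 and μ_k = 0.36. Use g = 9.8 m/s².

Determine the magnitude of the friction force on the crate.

f ≈ 235 N (down the incline)

The horizontal push has a component P sin θ into the surface, so N = m g cos θ + P sin θ = 393.1 + 289.7 = 682.8 N.
Parallel to the incline: P cos θ − m g sin θ = 474.6 − 240 = 234.6 N; the friction needed to balance this is 234.6 N acting down the slope.
Maximum static friction: μ_s N = 0.42 × 682.8 = 286.8 N.
|f_req| = 234.6 ≤ 286.8 N → the crate is in equilibrium; friction equals the required value.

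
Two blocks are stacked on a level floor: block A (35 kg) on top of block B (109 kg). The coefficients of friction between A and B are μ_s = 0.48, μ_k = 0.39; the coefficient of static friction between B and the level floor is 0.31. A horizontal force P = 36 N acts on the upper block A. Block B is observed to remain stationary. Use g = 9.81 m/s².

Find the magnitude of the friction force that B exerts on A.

Between the blocks, N₁ = m_A g = 343.4 N.
Maximum static friction on A from B: μ_s N₁ = 0.48×343.4 = 164.8 N.
Since P = 36 N ≤ 164.8 N, A does not slip on B; friction on A equals P = 36 N.
By Newton's third law B feels 36 N forward from A. With B stationary, the floor's static friction on B balances it: f₂ = 36 N (well within μ_s(m_A+m_B)g = 437.9 N).

f ≈ 36 N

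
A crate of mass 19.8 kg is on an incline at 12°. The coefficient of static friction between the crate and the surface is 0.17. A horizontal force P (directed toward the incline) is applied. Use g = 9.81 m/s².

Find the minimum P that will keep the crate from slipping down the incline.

P_min ≈ 7.98 N

The crate tends to slide down (tan θ > μ_s), so at the point of impending slip friction acts up-slope at its limit: f = μ_s N.
Perpendicular to the incline: N = m g cos θ + P sin θ.
Along the incline: P cos θ + μ_s N = m g sin θ, i.e. P cos θ + μ_s (m g cos θ + P sin θ) = m g sin θ.
Solving, P (cos θ + μ_s sin θ) = m g (sin θ − μ_s cos θ), so P = 194×0.04163/1.013 = 7.98 N.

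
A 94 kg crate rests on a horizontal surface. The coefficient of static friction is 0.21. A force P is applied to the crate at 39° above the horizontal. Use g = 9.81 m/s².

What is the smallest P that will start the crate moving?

N = m g − P sin α (the pull lifts the crate).
At impending slip, P cos α = μ_s N = μ_s (m g − P sin α).
Solving: P (cos α + μ_s sin α) = μ_s m g → P = 0.21×922/(cos 39° + 0.21 sin 39°) = 194/0.9093 = 213 N.

P ≈ 213 N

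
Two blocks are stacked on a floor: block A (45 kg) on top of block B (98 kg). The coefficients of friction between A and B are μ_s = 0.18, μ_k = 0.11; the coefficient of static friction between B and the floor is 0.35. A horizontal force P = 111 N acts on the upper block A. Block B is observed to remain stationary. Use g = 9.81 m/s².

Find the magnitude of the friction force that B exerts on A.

f ≈ 48.6 N

Between the blocks, N₁ = m_A g = 441.5 N.
So the A–B interface can sustain at most μ_s N₁ = 79.46 N of static friction.
P = 111 N exceeds that limit, so A slips over B and the interface friction becomes kinetic: f₁ = μ_k N₁ = 0.11×441.5 = 48.6 N.
By Newton's third law B feels 48.6 N forward from A. With B stationary, the floor's static friction on B balances it: f₂ = 48.6 N (well within μ_s(m_A+m_B)g = 491 N).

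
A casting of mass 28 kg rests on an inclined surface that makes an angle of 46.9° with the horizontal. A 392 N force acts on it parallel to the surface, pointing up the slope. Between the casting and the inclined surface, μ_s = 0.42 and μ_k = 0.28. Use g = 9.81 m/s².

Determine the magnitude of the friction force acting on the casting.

Normal force: N = m g cos θ = 28 × 9.81 × cos 46.9° = 187.7 N.
The friction needed for equilibrium is m g sin θ − P = 200.6 − 392 = -191.4 N, measured positive up-slope.
Static friction can supply at most μ_s N = 78.83 N.
Since |-191.4| > 78.83 N, static friction cannot hold it; the casting slides up the incline and kinetic friction applies: f = μ_k N = 0.28 × 187.7 = 52.6 N.

f ≈ 52.6 N (down the incline)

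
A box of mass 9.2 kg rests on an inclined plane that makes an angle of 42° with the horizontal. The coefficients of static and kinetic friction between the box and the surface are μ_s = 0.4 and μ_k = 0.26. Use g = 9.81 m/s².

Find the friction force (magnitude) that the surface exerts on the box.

f ≈ 17.4 N (up the incline)

Perpendicular to the surface, N = m g cos θ = 9.2·9.81·cos 42° = 67.07 N.
For equilibrium along the incline, friction must balance the weight component: f = m g sin θ = 60.39 N up the slope.
The static-friction ceiling is μ_s N = 0.4 × 67.07 = 26.83 N.
Since |60.39| > 26.83 N, static friction cannot hold it; the box slides down the incline and kinetic friction applies: f = μ_k N = 0.26 × 67.07 = 17.4 N.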